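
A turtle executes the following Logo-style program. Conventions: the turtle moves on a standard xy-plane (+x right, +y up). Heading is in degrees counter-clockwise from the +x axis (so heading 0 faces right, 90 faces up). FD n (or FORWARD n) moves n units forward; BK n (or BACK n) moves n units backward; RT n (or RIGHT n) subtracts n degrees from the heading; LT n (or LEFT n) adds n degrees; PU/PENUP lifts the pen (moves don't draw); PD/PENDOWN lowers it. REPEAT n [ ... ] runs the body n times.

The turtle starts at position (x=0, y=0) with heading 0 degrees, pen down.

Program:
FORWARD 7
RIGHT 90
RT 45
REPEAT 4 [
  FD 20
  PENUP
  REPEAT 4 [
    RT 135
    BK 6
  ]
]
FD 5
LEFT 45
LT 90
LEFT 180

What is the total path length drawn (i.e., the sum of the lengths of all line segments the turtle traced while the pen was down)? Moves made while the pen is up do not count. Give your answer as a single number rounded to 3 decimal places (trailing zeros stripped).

Answer: 27

Derivation:
Executing turtle program step by step:
Start: pos=(0,0), heading=0, pen down
FD 7: (0,0) -> (7,0) [heading=0, draw]
RT 90: heading 0 -> 270
RT 45: heading 270 -> 225
REPEAT 4 [
  -- iteration 1/4 --
  FD 20: (7,0) -> (-7.142,-14.142) [heading=225, draw]
  PU: pen up
  REPEAT 4 [
    -- iteration 1/4 --
    RT 135: heading 225 -> 90
    BK 6: (-7.142,-14.142) -> (-7.142,-20.142) [heading=90, move]
    -- iteration 2/4 --
    RT 135: heading 90 -> 315
    BK 6: (-7.142,-20.142) -> (-11.385,-15.899) [heading=315, move]
    -- iteration 3/4 --
    RT 135: heading 315 -> 180
    BK 6: (-11.385,-15.899) -> (-5.385,-15.899) [heading=180, move]
    -- iteration 4/4 --
    RT 135: heading 180 -> 45
    BK 6: (-5.385,-15.899) -> (-9.627,-20.142) [heading=45, move]
  ]
  -- iteration 2/4 --
  FD 20: (-9.627,-20.142) -> (4.515,-6) [heading=45, move]
  PU: pen up
  REPEAT 4 [
    -- iteration 1/4 --
    RT 135: heading 45 -> 270
    BK 6: (4.515,-6) -> (4.515,0) [heading=270, move]
    -- iteration 2/4 --
    RT 135: heading 270 -> 135
    BK 6: (4.515,0) -> (8.757,-4.243) [heading=135, move]
    -- iteration 3/4 --
    RT 135: heading 135 -> 0
    BK 6: (8.757,-4.243) -> (2.757,-4.243) [heading=0, move]
    -- iteration 4/4 --
    RT 135: heading 0 -> 225
    BK 6: (2.757,-4.243) -> (7,0) [heading=225, move]
  ]
  -- iteration 3/4 --
  FD 20: (7,0) -> (-7.142,-14.142) [heading=225, move]
  PU: pen up
  REPEAT 4 [
    -- iteration 1/4 --
    RT 135: heading 225 -> 90
    BK 6: (-7.142,-14.142) -> (-7.142,-20.142) [heading=90, move]
    -- iteration 2/4 --
    RT 135: heading 90 -> 315
    BK 6: (-7.142,-20.142) -> (-11.385,-15.899) [heading=315, move]
    -- iteration 3/4 --
    RT 135: heading 315 -> 180
    BK 6: (-11.385,-15.899) -> (-5.385,-15.899) [heading=180, move]
    -- iteration 4/4 --
    RT 135: heading 180 -> 45
    BK 6: (-5.385,-15.899) -> (-9.627,-20.142) [heading=45, move]
  ]
  -- iteration 4/4 --
  FD 20: (-9.627,-20.142) -> (4.515,-6) [heading=45, move]
  PU: pen up
  REPEAT 4 [
    -- iteration 1/4 --
    RT 135: heading 45 -> 270
    BK 6: (4.515,-6) -> (4.515,0) [heading=270, move]
    -- iteration 2/4 --
    RT 135: heading 270 -> 135
    BK 6: (4.515,0) -> (8.757,-4.243) [heading=135, move]
    -- iteration 3/4 --
    RT 135: heading 135 -> 0
    BK 6: (8.757,-4.243) -> (2.757,-4.243) [heading=0, move]
    -- iteration 4/4 --
    RT 135: heading 0 -> 225
    BK 6: (2.757,-4.243) -> (7,0) [heading=225, move]
  ]
]
FD 5: (7,0) -> (3.464,-3.536) [heading=225, move]
LT 45: heading 225 -> 270
LT 90: heading 270 -> 0
LT 180: heading 0 -> 180
Final: pos=(3.464,-3.536), heading=180, 2 segment(s) drawn

Segment lengths:
  seg 1: (0,0) -> (7,0), length = 7
  seg 2: (7,0) -> (-7.142,-14.142), length = 20
Total = 27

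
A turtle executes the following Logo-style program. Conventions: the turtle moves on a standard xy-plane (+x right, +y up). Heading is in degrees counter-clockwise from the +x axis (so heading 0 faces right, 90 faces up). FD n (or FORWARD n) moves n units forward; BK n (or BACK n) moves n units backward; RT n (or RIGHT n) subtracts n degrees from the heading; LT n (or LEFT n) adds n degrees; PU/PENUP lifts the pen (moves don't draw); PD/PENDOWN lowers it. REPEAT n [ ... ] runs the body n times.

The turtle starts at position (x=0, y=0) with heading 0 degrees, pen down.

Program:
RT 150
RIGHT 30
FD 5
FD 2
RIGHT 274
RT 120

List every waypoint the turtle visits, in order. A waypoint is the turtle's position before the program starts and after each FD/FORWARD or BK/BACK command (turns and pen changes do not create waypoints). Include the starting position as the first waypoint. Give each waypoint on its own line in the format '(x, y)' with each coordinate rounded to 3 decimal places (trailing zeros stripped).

Answer: (0, 0)
(-5, 0)
(-7, 0)

Derivation:
Executing turtle program step by step:
Start: pos=(0,0), heading=0, pen down
RT 150: heading 0 -> 210
RT 30: heading 210 -> 180
FD 5: (0,0) -> (-5,0) [heading=180, draw]
FD 2: (-5,0) -> (-7,0) [heading=180, draw]
RT 274: heading 180 -> 266
RT 120: heading 266 -> 146
Final: pos=(-7,0), heading=146, 2 segment(s) drawn
Waypoints (3 total):
(0, 0)
(-5, 0)
(-7, 0)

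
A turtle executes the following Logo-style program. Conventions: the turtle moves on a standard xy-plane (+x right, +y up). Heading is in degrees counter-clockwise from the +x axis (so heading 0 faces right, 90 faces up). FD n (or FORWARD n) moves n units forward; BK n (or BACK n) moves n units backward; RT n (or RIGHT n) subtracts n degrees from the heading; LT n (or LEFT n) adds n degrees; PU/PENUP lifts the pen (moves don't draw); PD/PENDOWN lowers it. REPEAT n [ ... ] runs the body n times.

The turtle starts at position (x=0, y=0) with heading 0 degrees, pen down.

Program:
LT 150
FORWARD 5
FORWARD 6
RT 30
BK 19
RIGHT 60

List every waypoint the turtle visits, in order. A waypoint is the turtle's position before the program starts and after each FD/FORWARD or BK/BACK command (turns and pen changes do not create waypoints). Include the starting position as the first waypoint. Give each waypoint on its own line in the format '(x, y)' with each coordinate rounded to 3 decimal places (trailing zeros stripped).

Executing turtle program step by step:
Start: pos=(0,0), heading=0, pen down
LT 150: heading 0 -> 150
FD 5: (0,0) -> (-4.33,2.5) [heading=150, draw]
FD 6: (-4.33,2.5) -> (-9.526,5.5) [heading=150, draw]
RT 30: heading 150 -> 120
BK 19: (-9.526,5.5) -> (-0.026,-10.954) [heading=120, draw]
RT 60: heading 120 -> 60
Final: pos=(-0.026,-10.954), heading=60, 3 segment(s) drawn
Waypoints (4 total):
(0, 0)
(-4.33, 2.5)
(-9.526, 5.5)
(-0.026, -10.954)

Answer: (0, 0)
(-4.33, 2.5)
(-9.526, 5.5)
(-0.026, -10.954)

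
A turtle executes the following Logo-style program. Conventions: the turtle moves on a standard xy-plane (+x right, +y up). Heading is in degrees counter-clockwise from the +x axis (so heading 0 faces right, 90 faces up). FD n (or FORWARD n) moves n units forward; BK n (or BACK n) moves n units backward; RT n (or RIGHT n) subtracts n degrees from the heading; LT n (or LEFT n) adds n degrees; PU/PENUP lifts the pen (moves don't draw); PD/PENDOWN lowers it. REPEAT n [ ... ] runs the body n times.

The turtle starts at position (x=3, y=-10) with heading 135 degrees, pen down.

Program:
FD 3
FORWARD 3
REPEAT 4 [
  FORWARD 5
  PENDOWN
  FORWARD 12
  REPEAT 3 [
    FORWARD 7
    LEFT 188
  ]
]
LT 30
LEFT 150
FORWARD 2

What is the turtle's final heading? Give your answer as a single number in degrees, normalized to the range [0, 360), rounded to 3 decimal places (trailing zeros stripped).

Answer: 51

Derivation:
Executing turtle program step by step:
Start: pos=(3,-10), heading=135, pen down
FD 3: (3,-10) -> (0.879,-7.879) [heading=135, draw]
FD 3: (0.879,-7.879) -> (-1.243,-5.757) [heading=135, draw]
REPEAT 4 [
  -- iteration 1/4 --
  FD 5: (-1.243,-5.757) -> (-4.778,-2.222) [heading=135, draw]
  PD: pen down
  FD 12: (-4.778,-2.222) -> (-13.263,6.263) [heading=135, draw]
  REPEAT 3 [
    -- iteration 1/3 --
    FD 7: (-13.263,6.263) -> (-18.213,11.213) [heading=135, draw]
    LT 188: heading 135 -> 323
    -- iteration 2/3 --
    FD 7: (-18.213,11.213) -> (-12.623,7) [heading=323, draw]
    LT 188: heading 323 -> 151
    -- iteration 3/3 --
    FD 7: (-12.623,7) -> (-18.745,10.394) [heading=151, draw]
    LT 188: heading 151 -> 339
  ]
  -- iteration 2/4 --
  FD 5: (-18.745,10.394) -> (-14.077,8.602) [heading=339, draw]
  PD: pen down
  FD 12: (-14.077,8.602) -> (-2.874,4.302) [heading=339, draw]
  REPEAT 3 [
    -- iteration 1/3 --
    FD 7: (-2.874,4.302) -> (3.661,1.793) [heading=339, draw]
    LT 188: heading 339 -> 167
    -- iteration 2/3 --
    FD 7: (3.661,1.793) -> (-3.16,3.368) [heading=167, draw]
    LT 188: heading 167 -> 355
    -- iteration 3/3 --
    FD 7: (-3.16,3.368) -> (3.814,2.758) [heading=355, draw]
    LT 188: heading 355 -> 183
  ]
  -- iteration 3/4 --
  FD 5: (3.814,2.758) -> (-1.18,2.496) [heading=183, draw]
  PD: pen down
  FD 12: (-1.18,2.496) -> (-13.163,1.868) [heading=183, draw]
  REPEAT 3 [
    -- iteration 1/3 --
    FD 7: (-13.163,1.868) -> (-20.153,1.502) [heading=183, draw]
    LT 188: heading 183 -> 11
    -- iteration 2/3 --
    FD 7: (-20.153,1.502) -> (-13.282,2.838) [heading=11, draw]
    LT 188: heading 11 -> 199
    -- iteration 3/3 --
    FD 7: (-13.282,2.838) -> (-19.901,0.559) [heading=199, draw]
    LT 188: heading 199 -> 27
  ]
  -- iteration 4/4 --
  FD 5: (-19.901,0.559) -> (-15.446,2.828) [heading=27, draw]
  PD: pen down
  FD 12: (-15.446,2.828) -> (-4.754,8.276) [heading=27, draw]
  REPEAT 3 [
    -- iteration 1/3 --
    FD 7: (-4.754,8.276) -> (1.483,11.454) [heading=27, draw]
    LT 188: heading 27 -> 215
    -- iteration 2/3 --
    FD 7: (1.483,11.454) -> (-4.251,7.439) [heading=215, draw]
    LT 188: heading 215 -> 43
    -- iteration 3/3 --
    FD 7: (-4.251,7.439) -> (0.869,12.213) [heading=43, draw]
    LT 188: heading 43 -> 231
  ]
]
LT 30: heading 231 -> 261
LT 150: heading 261 -> 51
FD 2: (0.869,12.213) -> (2.127,13.768) [heading=51, draw]
Final: pos=(2.127,13.768), heading=51, 23 segment(s) drawn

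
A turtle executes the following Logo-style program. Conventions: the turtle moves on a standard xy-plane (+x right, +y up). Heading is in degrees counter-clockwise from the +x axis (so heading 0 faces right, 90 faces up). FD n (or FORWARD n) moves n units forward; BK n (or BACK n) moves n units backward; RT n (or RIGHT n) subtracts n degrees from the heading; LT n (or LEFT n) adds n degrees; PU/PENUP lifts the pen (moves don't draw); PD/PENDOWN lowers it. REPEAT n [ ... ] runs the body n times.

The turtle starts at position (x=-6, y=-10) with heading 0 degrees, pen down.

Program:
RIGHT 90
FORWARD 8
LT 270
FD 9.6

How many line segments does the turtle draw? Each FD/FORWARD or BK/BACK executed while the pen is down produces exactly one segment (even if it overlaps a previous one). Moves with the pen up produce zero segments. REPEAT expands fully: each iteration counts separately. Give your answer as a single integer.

Executing turtle program step by step:
Start: pos=(-6,-10), heading=0, pen down
RT 90: heading 0 -> 270
FD 8: (-6,-10) -> (-6,-18) [heading=270, draw]
LT 270: heading 270 -> 180
FD 9.6: (-6,-18) -> (-15.6,-18) [heading=180, draw]
Final: pos=(-15.6,-18), heading=180, 2 segment(s) drawn
Segments drawn: 2

Answer: 2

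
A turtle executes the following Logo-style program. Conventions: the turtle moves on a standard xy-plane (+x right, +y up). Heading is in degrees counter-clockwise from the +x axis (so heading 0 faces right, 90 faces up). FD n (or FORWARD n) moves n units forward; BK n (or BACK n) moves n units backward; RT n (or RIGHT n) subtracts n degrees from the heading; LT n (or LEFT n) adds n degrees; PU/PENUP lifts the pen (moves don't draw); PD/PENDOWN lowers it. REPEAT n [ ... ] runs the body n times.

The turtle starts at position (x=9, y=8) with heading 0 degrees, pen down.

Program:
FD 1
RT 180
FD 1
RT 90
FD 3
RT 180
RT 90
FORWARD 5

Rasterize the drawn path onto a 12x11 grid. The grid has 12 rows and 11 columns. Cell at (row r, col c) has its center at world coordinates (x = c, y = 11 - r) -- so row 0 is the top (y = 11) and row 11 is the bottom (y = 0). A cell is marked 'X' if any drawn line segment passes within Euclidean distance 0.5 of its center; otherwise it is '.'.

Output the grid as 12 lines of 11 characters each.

Answer: ....XXXXXX.
.........X.
.........X.
.........XX
...........
...........
...........
...........
...........
...........
...........
...........

Derivation:
Segment 0: (9,8) -> (10,8)
Segment 1: (10,8) -> (9,8)
Segment 2: (9,8) -> (9,11)
Segment 3: (9,11) -> (4,11)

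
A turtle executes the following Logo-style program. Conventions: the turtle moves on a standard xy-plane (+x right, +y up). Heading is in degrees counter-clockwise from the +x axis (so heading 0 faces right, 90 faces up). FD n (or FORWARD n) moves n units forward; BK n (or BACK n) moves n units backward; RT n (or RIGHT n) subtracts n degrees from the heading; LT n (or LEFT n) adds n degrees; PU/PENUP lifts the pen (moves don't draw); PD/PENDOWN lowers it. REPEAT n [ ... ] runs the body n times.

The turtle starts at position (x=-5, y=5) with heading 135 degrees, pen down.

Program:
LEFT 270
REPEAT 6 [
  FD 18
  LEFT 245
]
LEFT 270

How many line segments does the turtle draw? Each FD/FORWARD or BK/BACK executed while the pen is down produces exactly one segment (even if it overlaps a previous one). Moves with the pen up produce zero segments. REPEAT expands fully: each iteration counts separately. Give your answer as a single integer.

Executing turtle program step by step:
Start: pos=(-5,5), heading=135, pen down
LT 270: heading 135 -> 45
REPEAT 6 [
  -- iteration 1/6 --
  FD 18: (-5,5) -> (7.728,17.728) [heading=45, draw]
  LT 245: heading 45 -> 290
  -- iteration 2/6 --
  FD 18: (7.728,17.728) -> (13.884,0.813) [heading=290, draw]
  LT 245: heading 290 -> 175
  -- iteration 3/6 --
  FD 18: (13.884,0.813) -> (-4.047,2.382) [heading=175, draw]
  LT 245: heading 175 -> 60
  -- iteration 4/6 --
  FD 18: (-4.047,2.382) -> (4.953,17.971) [heading=60, draw]
  LT 245: heading 60 -> 305
  -- iteration 5/6 --
  FD 18: (4.953,17.971) -> (15.277,3.226) [heading=305, draw]
  LT 245: heading 305 -> 190
  -- iteration 6/6 --
  FD 18: (15.277,3.226) -> (-2.449,0.1) [heading=190, draw]
  LT 245: heading 190 -> 75
]
LT 270: heading 75 -> 345
Final: pos=(-2.449,0.1), heading=345, 6 segment(s) drawn
Segments drawn: 6

Answer: 6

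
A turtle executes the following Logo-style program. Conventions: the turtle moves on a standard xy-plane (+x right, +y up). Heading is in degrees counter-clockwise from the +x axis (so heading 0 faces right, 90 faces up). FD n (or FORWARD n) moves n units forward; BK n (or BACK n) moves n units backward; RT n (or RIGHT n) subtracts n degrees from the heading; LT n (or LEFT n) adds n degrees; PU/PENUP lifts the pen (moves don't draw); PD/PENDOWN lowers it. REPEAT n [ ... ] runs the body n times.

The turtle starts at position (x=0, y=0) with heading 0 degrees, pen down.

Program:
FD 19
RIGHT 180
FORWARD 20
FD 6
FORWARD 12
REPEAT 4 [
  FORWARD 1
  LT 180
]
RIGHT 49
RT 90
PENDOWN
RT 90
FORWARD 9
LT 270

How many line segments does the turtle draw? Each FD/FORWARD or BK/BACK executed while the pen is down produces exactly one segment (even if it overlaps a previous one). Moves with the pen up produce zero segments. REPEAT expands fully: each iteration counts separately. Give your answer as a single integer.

Executing turtle program step by step:
Start: pos=(0,0), heading=0, pen down
FD 19: (0,0) -> (19,0) [heading=0, draw]
RT 180: heading 0 -> 180
FD 20: (19,0) -> (-1,0) [heading=180, draw]
FD 6: (-1,0) -> (-7,0) [heading=180, draw]
FD 12: (-7,0) -> (-19,0) [heading=180, draw]
REPEAT 4 [
  -- iteration 1/4 --
  FD 1: (-19,0) -> (-20,0) [heading=180, draw]
  LT 180: heading 180 -> 0
  -- iteration 2/4 --
  FD 1: (-20,0) -> (-19,0) [heading=0, draw]
  LT 180: heading 0 -> 180
  -- iteration 3/4 --
  FD 1: (-19,0) -> (-20,0) [heading=180, draw]
  LT 180: heading 180 -> 0
  -- iteration 4/4 --
  FD 1: (-20,0) -> (-19,0) [heading=0, draw]
  LT 180: heading 0 -> 180
]
RT 49: heading 180 -> 131
RT 90: heading 131 -> 41
PD: pen down
RT 90: heading 41 -> 311
FD 9: (-19,0) -> (-13.095,-6.792) [heading=311, draw]
LT 270: heading 311 -> 221
Final: pos=(-13.095,-6.792), heading=221, 9 segment(s) drawn
Segments drawn: 9

Answer: 9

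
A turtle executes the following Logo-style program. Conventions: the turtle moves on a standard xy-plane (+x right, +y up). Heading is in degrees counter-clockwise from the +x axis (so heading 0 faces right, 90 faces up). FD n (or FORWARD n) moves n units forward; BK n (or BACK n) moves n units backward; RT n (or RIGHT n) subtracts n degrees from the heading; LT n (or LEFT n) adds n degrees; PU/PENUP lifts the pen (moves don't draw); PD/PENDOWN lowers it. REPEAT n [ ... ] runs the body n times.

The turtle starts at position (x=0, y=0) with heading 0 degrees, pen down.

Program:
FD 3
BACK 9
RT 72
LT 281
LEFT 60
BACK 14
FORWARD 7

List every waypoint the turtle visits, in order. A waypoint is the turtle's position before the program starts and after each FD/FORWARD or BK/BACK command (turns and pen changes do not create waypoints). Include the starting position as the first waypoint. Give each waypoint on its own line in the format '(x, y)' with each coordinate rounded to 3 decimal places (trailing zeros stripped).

Answer: (0, 0)
(3, 0)
(-6, 0)
(-5.756, 13.998)
(-5.878, 6.999)

Derivation:
Executing turtle program step by step:
Start: pos=(0,0), heading=0, pen down
FD 3: (0,0) -> (3,0) [heading=0, draw]
BK 9: (3,0) -> (-6,0) [heading=0, draw]
RT 72: heading 0 -> 288
LT 281: heading 288 -> 209
LT 60: heading 209 -> 269
BK 14: (-6,0) -> (-5.756,13.998) [heading=269, draw]
FD 7: (-5.756,13.998) -> (-5.878,6.999) [heading=269, draw]
Final: pos=(-5.878,6.999), heading=269, 4 segment(s) drawn
Waypoints (5 total):
(0, 0)
(3, 0)
(-6, 0)
(-5.756, 13.998)
(-5.878, 6.999)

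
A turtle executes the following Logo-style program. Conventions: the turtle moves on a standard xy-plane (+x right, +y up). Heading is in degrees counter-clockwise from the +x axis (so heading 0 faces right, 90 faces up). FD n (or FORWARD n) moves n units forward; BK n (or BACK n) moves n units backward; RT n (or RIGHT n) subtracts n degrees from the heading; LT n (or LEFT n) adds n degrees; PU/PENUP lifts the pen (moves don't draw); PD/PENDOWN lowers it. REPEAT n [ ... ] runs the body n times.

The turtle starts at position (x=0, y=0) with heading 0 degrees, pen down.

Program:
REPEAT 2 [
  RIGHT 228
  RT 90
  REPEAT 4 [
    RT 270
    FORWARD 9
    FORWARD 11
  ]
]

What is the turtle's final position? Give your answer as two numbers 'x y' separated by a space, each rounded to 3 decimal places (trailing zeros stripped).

Answer: 0 0

Derivation:
Executing turtle program step by step:
Start: pos=(0,0), heading=0, pen down
REPEAT 2 [
  -- iteration 1/2 --
  RT 228: heading 0 -> 132
  RT 90: heading 132 -> 42
  REPEAT 4 [
    -- iteration 1/4 --
    RT 270: heading 42 -> 132
    FD 9: (0,0) -> (-6.022,6.688) [heading=132, draw]
    FD 11: (-6.022,6.688) -> (-13.383,14.863) [heading=132, draw]
    -- iteration 2/4 --
    RT 270: heading 132 -> 222
    FD 9: (-13.383,14.863) -> (-20.071,8.841) [heading=222, draw]
    FD 11: (-20.071,8.841) -> (-28.246,1.48) [heading=222, draw]
    -- iteration 3/4 --
    RT 270: heading 222 -> 312
    FD 9: (-28.246,1.48) -> (-22.223,-5.208) [heading=312, draw]
    FD 11: (-22.223,-5.208) -> (-14.863,-13.383) [heading=312, draw]
    -- iteration 4/4 --
    RT 270: heading 312 -> 42
    FD 9: (-14.863,-13.383) -> (-8.175,-7.36) [heading=42, draw]
    FD 11: (-8.175,-7.36) -> (0,0) [heading=42, draw]
  ]
  -- iteration 2/2 --
  RT 228: heading 42 -> 174
  RT 90: heading 174 -> 84
  REPEAT 4 [
    -- iteration 1/4 --
    RT 270: heading 84 -> 174
    FD 9: (0,0) -> (-8.951,0.941) [heading=174, draw]
    FD 11: (-8.951,0.941) -> (-19.89,2.091) [heading=174, draw]
    -- iteration 2/4 --
    RT 270: heading 174 -> 264
    FD 9: (-19.89,2.091) -> (-20.831,-6.86) [heading=264, draw]
    FD 11: (-20.831,-6.86) -> (-21.981,-17.8) [heading=264, draw]
    -- iteration 3/4 --
    RT 270: heading 264 -> 354
    FD 9: (-21.981,-17.8) -> (-13.03,-18.741) [heading=354, draw]
    FD 11: (-13.03,-18.741) -> (-2.091,-19.89) [heading=354, draw]
    -- iteration 4/4 --
    RT 270: heading 354 -> 84
    FD 9: (-2.091,-19.89) -> (-1.15,-10.94) [heading=84, draw]
    FD 11: (-1.15,-10.94) -> (0,0) [heading=84, draw]
  ]
]
Final: pos=(0,0), heading=84, 16 segment(s) drawn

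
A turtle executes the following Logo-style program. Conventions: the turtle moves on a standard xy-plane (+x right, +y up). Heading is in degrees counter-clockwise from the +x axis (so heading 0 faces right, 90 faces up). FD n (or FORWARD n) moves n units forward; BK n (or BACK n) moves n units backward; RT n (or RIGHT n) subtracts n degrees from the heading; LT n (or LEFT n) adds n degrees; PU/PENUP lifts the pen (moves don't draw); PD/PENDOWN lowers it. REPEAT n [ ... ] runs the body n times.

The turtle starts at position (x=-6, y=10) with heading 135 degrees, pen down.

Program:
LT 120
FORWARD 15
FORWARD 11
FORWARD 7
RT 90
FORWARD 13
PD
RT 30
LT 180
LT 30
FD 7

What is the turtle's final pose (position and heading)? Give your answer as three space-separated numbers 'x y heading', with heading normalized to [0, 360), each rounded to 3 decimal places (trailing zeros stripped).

Executing turtle program step by step:
Start: pos=(-6,10), heading=135, pen down
LT 120: heading 135 -> 255
FD 15: (-6,10) -> (-9.882,-4.489) [heading=255, draw]
FD 11: (-9.882,-4.489) -> (-12.729,-15.114) [heading=255, draw]
FD 7: (-12.729,-15.114) -> (-14.541,-21.876) [heading=255, draw]
RT 90: heading 255 -> 165
FD 13: (-14.541,-21.876) -> (-27.098,-18.511) [heading=165, draw]
PD: pen down
RT 30: heading 165 -> 135
LT 180: heading 135 -> 315
LT 30: heading 315 -> 345
FD 7: (-27.098,-18.511) -> (-20.337,-20.323) [heading=345, draw]
Final: pos=(-20.337,-20.323), heading=345, 5 segment(s) drawn

Answer: -20.337 -20.323 345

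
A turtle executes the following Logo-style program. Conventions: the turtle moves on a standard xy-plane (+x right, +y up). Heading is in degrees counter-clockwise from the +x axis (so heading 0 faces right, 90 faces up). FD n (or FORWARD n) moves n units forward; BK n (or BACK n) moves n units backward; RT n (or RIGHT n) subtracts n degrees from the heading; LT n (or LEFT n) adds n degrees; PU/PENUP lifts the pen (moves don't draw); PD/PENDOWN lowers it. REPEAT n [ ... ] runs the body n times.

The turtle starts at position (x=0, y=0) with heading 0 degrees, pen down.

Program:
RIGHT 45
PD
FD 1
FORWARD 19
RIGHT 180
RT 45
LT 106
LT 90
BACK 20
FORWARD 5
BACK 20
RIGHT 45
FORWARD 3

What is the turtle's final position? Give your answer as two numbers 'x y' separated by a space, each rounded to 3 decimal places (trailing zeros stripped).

Answer: 3.04 16.878

Derivation:
Executing turtle program step by step:
Start: pos=(0,0), heading=0, pen down
RT 45: heading 0 -> 315
PD: pen down
FD 1: (0,0) -> (0.707,-0.707) [heading=315, draw]
FD 19: (0.707,-0.707) -> (14.142,-14.142) [heading=315, draw]
RT 180: heading 315 -> 135
RT 45: heading 135 -> 90
LT 106: heading 90 -> 196
LT 90: heading 196 -> 286
BK 20: (14.142,-14.142) -> (8.629,5.083) [heading=286, draw]
FD 5: (8.629,5.083) -> (10.008,0.277) [heading=286, draw]
BK 20: (10.008,0.277) -> (4.495,19.502) [heading=286, draw]
RT 45: heading 286 -> 241
FD 3: (4.495,19.502) -> (3.04,16.878) [heading=241, draw]
Final: pos=(3.04,16.878), heading=241, 6 segment(s) drawn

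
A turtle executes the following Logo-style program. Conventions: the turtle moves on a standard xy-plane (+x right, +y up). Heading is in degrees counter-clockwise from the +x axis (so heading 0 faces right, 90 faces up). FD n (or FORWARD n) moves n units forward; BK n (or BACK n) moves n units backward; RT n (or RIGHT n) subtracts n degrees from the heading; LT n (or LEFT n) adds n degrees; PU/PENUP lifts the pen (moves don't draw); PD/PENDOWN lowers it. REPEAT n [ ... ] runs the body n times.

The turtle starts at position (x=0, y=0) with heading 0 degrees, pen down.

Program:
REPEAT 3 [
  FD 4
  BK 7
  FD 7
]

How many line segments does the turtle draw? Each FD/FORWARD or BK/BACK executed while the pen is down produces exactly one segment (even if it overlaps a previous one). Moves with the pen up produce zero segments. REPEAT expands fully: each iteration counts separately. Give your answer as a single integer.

Executing turtle program step by step:
Start: pos=(0,0), heading=0, pen down
REPEAT 3 [
  -- iteration 1/3 --
  FD 4: (0,0) -> (4,0) [heading=0, draw]
  BK 7: (4,0) -> (-3,0) [heading=0, draw]
  FD 7: (-3,0) -> (4,0) [heading=0, draw]
  -- iteration 2/3 --
  FD 4: (4,0) -> (8,0) [heading=0, draw]
  BK 7: (8,0) -> (1,0) [heading=0, draw]
  FD 7: (1,0) -> (8,0) [heading=0, draw]
  -- iteration 3/3 --
  FD 4: (8,0) -> (12,0) [heading=0, draw]
  BK 7: (12,0) -> (5,0) [heading=0, draw]
  FD 7: (5,0) -> (12,0) [heading=0, draw]
]
Final: pos=(12,0), heading=0, 9 segment(s) drawn
Segments drawn: 9

Answer: 9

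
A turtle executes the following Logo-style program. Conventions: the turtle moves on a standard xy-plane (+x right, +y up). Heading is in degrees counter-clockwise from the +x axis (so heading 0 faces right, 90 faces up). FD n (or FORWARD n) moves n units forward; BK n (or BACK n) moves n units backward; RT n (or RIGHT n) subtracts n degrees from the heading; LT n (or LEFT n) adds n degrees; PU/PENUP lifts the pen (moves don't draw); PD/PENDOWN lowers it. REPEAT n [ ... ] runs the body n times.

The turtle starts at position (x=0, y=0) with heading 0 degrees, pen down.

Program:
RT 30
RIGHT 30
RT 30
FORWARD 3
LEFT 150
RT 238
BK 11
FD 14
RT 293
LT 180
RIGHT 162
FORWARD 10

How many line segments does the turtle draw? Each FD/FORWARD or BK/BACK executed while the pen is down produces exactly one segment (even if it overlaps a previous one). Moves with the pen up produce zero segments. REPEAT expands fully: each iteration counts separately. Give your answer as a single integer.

Executing turtle program step by step:
Start: pos=(0,0), heading=0, pen down
RT 30: heading 0 -> 330
RT 30: heading 330 -> 300
RT 30: heading 300 -> 270
FD 3: (0,0) -> (0,-3) [heading=270, draw]
LT 150: heading 270 -> 60
RT 238: heading 60 -> 182
BK 11: (0,-3) -> (10.993,-2.616) [heading=182, draw]
FD 14: (10.993,-2.616) -> (-2.998,-3.105) [heading=182, draw]
RT 293: heading 182 -> 249
LT 180: heading 249 -> 69
RT 162: heading 69 -> 267
FD 10: (-2.998,-3.105) -> (-3.522,-13.091) [heading=267, draw]
Final: pos=(-3.522,-13.091), heading=267, 4 segment(s) drawn
Segments drawn: 4

Answer: 4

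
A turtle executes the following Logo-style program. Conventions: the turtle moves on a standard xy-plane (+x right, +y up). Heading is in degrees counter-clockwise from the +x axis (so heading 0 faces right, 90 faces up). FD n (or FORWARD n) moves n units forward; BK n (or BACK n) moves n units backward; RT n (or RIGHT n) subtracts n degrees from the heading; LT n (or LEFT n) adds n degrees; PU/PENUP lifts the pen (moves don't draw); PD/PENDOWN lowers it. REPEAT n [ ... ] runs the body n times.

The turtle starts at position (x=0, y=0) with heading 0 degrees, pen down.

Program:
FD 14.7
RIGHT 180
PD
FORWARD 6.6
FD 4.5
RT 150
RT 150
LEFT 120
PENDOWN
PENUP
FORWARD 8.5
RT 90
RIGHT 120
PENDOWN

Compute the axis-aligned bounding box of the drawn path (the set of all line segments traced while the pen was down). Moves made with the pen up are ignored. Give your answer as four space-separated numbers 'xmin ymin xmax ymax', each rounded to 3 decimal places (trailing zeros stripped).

Answer: 0 0 14.7 0

Derivation:
Executing turtle program step by step:
Start: pos=(0,0), heading=0, pen down
FD 14.7: (0,0) -> (14.7,0) [heading=0, draw]
RT 180: heading 0 -> 180
PD: pen down
FD 6.6: (14.7,0) -> (8.1,0) [heading=180, draw]
FD 4.5: (8.1,0) -> (3.6,0) [heading=180, draw]
RT 150: heading 180 -> 30
RT 150: heading 30 -> 240
LT 120: heading 240 -> 0
PD: pen down
PU: pen up
FD 8.5: (3.6,0) -> (12.1,0) [heading=0, move]
RT 90: heading 0 -> 270
RT 120: heading 270 -> 150
PD: pen down
Final: pos=(12.1,0), heading=150, 3 segment(s) drawn

Segment endpoints: x in {0, 3.6, 8.1, 14.7}, y in {0, 0, 0}
xmin=0, ymin=0, xmax=14.7, ymax=0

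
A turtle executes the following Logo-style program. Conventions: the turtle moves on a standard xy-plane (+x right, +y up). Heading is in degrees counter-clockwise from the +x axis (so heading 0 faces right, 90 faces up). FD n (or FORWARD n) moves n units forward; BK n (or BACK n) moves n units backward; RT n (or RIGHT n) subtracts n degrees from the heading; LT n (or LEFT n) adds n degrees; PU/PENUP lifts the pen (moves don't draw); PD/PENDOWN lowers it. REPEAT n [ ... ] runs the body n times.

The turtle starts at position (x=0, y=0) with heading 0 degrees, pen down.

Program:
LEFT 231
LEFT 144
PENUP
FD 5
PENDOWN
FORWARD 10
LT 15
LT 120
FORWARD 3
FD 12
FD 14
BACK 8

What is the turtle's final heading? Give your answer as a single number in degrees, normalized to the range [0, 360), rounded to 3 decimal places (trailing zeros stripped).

Executing turtle program step by step:
Start: pos=(0,0), heading=0, pen down
LT 231: heading 0 -> 231
LT 144: heading 231 -> 15
PU: pen up
FD 5: (0,0) -> (4.83,1.294) [heading=15, move]
PD: pen down
FD 10: (4.83,1.294) -> (14.489,3.882) [heading=15, draw]
LT 15: heading 15 -> 30
LT 120: heading 30 -> 150
FD 3: (14.489,3.882) -> (11.891,5.382) [heading=150, draw]
FD 12: (11.891,5.382) -> (1.499,11.382) [heading=150, draw]
FD 14: (1.499,11.382) -> (-10.626,18.382) [heading=150, draw]
BK 8: (-10.626,18.382) -> (-3.698,14.382) [heading=150, draw]
Final: pos=(-3.698,14.382), heading=150, 5 segment(s) drawn

Answer: 150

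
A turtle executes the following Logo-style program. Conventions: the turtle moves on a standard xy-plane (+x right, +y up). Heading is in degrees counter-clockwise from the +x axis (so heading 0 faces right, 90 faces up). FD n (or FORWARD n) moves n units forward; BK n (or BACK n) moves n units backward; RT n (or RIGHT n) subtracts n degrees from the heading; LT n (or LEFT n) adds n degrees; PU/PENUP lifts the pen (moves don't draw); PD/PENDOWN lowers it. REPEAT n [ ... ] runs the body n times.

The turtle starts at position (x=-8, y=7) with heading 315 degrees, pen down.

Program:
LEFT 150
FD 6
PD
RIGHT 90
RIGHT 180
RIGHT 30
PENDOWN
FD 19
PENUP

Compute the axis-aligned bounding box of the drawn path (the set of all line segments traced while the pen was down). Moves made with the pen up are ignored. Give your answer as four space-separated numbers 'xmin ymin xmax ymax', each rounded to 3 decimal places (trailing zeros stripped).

Answer: -27.906 7 -8 17.713

Derivation:
Executing turtle program step by step:
Start: pos=(-8,7), heading=315, pen down
LT 150: heading 315 -> 105
FD 6: (-8,7) -> (-9.553,12.796) [heading=105, draw]
PD: pen down
RT 90: heading 105 -> 15
RT 180: heading 15 -> 195
RT 30: heading 195 -> 165
PD: pen down
FD 19: (-9.553,12.796) -> (-27.906,17.713) [heading=165, draw]
PU: pen up
Final: pos=(-27.906,17.713), heading=165, 2 segment(s) drawn

Segment endpoints: x in {-27.906, -9.553, -8}, y in {7, 12.796, 17.713}
xmin=-27.906, ymin=7, xmax=-8, ymax=17.713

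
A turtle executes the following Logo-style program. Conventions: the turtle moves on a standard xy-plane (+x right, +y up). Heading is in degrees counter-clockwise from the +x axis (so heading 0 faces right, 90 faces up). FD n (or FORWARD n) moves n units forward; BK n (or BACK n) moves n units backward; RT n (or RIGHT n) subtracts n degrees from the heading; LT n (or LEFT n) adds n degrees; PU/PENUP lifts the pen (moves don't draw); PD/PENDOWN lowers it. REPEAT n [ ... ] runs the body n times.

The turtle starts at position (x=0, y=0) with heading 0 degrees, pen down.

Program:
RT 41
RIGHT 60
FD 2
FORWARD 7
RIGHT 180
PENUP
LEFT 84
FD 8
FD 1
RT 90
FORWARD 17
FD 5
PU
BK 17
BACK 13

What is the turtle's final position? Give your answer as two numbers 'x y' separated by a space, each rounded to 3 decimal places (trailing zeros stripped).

Executing turtle program step by step:
Start: pos=(0,0), heading=0, pen down
RT 41: heading 0 -> 319
RT 60: heading 319 -> 259
FD 2: (0,0) -> (-0.382,-1.963) [heading=259, draw]
FD 7: (-0.382,-1.963) -> (-1.717,-8.835) [heading=259, draw]
RT 180: heading 259 -> 79
PU: pen up
LT 84: heading 79 -> 163
FD 8: (-1.717,-8.835) -> (-9.368,-6.496) [heading=163, move]
FD 1: (-9.368,-6.496) -> (-10.324,-6.203) [heading=163, move]
RT 90: heading 163 -> 73
FD 17: (-10.324,-6.203) -> (-5.354,10.054) [heading=73, move]
FD 5: (-5.354,10.054) -> (-3.892,14.835) [heading=73, move]
PU: pen up
BK 17: (-3.892,14.835) -> (-8.862,-1.422) [heading=73, move]
BK 13: (-8.862,-1.422) -> (-12.663,-13.854) [heading=73, move]
Final: pos=(-12.663,-13.854), heading=73, 2 segment(s) drawn

Answer: -12.663 -13.854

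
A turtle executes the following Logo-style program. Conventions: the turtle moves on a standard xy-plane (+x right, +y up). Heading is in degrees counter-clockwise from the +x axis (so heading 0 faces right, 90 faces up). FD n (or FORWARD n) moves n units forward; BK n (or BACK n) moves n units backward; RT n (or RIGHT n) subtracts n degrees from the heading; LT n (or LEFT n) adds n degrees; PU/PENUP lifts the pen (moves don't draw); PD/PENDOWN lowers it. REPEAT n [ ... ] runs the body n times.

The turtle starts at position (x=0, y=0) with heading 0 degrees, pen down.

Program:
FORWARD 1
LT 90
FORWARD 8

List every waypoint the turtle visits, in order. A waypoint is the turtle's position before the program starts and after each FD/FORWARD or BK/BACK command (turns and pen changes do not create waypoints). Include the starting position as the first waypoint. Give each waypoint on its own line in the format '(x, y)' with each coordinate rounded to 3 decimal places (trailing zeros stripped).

Answer: (0, 0)
(1, 0)
(1, 8)

Derivation:
Executing turtle program step by step:
Start: pos=(0,0), heading=0, pen down
FD 1: (0,0) -> (1,0) [heading=0, draw]
LT 90: heading 0 -> 90
FD 8: (1,0) -> (1,8) [heading=90, draw]
Final: pos=(1,8), heading=90, 2 segment(s) drawn
Waypoints (3 total):
(0, 0)
(1, 0)
(1, 8)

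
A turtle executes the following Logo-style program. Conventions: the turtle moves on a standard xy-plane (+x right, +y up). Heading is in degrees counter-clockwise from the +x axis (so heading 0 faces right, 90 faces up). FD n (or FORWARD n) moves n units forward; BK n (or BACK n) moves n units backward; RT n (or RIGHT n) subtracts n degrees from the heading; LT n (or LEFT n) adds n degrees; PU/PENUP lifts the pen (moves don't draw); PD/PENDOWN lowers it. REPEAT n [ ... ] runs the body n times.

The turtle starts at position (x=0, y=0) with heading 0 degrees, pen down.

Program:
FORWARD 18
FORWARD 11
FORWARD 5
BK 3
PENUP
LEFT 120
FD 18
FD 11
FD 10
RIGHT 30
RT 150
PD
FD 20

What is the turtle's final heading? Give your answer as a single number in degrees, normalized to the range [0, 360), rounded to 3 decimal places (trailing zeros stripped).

Answer: 300

Derivation:
Executing turtle program step by step:
Start: pos=(0,0), heading=0, pen down
FD 18: (0,0) -> (18,0) [heading=0, draw]
FD 11: (18,0) -> (29,0) [heading=0, draw]
FD 5: (29,0) -> (34,0) [heading=0, draw]
BK 3: (34,0) -> (31,0) [heading=0, draw]
PU: pen up
LT 120: heading 0 -> 120
FD 18: (31,0) -> (22,15.588) [heading=120, move]
FD 11: (22,15.588) -> (16.5,25.115) [heading=120, move]
FD 10: (16.5,25.115) -> (11.5,33.775) [heading=120, move]
RT 30: heading 120 -> 90
RT 150: heading 90 -> 300
PD: pen down
FD 20: (11.5,33.775) -> (21.5,16.454) [heading=300, draw]
Final: pos=(21.5,16.454), heading=300, 5 segment(s) drawn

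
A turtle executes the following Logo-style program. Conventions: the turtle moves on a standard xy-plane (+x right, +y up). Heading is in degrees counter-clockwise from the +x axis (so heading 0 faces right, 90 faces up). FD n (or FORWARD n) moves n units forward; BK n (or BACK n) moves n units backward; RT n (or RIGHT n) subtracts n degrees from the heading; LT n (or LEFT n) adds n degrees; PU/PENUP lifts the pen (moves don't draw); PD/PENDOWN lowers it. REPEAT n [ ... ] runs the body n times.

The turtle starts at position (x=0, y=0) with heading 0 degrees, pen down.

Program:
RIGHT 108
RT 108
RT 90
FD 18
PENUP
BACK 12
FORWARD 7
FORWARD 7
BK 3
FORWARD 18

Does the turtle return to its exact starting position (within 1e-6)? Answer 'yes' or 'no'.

Executing turtle program step by step:
Start: pos=(0,0), heading=0, pen down
RT 108: heading 0 -> 252
RT 108: heading 252 -> 144
RT 90: heading 144 -> 54
FD 18: (0,0) -> (10.58,14.562) [heading=54, draw]
PU: pen up
BK 12: (10.58,14.562) -> (3.527,4.854) [heading=54, move]
FD 7: (3.527,4.854) -> (7.641,10.517) [heading=54, move]
FD 7: (7.641,10.517) -> (11.756,16.18) [heading=54, move]
BK 3: (11.756,16.18) -> (9.992,13.753) [heading=54, move]
FD 18: (9.992,13.753) -> (20.572,28.316) [heading=54, move]
Final: pos=(20.572,28.316), heading=54, 1 segment(s) drawn

Start position: (0, 0)
Final position: (20.572, 28.316)
Distance = 35; >= 1e-6 -> NOT closed

Answer: no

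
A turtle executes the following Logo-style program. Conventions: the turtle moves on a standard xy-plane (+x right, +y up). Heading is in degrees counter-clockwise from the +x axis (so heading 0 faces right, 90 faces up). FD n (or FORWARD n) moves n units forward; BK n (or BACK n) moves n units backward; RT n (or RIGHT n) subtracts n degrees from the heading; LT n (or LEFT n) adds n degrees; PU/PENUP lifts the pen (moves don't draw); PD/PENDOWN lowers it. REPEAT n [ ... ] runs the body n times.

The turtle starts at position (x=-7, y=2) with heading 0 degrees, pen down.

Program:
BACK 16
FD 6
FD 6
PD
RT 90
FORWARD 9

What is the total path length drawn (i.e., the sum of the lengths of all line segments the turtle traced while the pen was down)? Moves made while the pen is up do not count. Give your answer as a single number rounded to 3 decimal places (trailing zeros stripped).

Executing turtle program step by step:
Start: pos=(-7,2), heading=0, pen down
BK 16: (-7,2) -> (-23,2) [heading=0, draw]
FD 6: (-23,2) -> (-17,2) [heading=0, draw]
FD 6: (-17,2) -> (-11,2) [heading=0, draw]
PD: pen down
RT 90: heading 0 -> 270
FD 9: (-11,2) -> (-11,-7) [heading=270, draw]
Final: pos=(-11,-7), heading=270, 4 segment(s) drawn

Segment lengths:
  seg 1: (-7,2) -> (-23,2), length = 16
  seg 2: (-23,2) -> (-17,2), length = 6
  seg 3: (-17,2) -> (-11,2), length = 6
  seg 4: (-11,2) -> (-11,-7), length = 9
Total = 37

Answer: 37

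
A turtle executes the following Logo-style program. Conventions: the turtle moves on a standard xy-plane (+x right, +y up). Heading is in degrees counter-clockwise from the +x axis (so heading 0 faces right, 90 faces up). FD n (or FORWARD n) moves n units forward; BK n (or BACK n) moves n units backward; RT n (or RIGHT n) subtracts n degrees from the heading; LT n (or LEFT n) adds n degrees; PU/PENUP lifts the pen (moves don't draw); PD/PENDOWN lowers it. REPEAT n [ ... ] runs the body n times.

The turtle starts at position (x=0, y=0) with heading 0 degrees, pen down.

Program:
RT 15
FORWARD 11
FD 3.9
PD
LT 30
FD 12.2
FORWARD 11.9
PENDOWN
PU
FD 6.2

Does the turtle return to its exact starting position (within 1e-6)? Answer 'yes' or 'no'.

Executing turtle program step by step:
Start: pos=(0,0), heading=0, pen down
RT 15: heading 0 -> 345
FD 11: (0,0) -> (10.625,-2.847) [heading=345, draw]
FD 3.9: (10.625,-2.847) -> (14.392,-3.856) [heading=345, draw]
PD: pen down
LT 30: heading 345 -> 15
FD 12.2: (14.392,-3.856) -> (26.177,-0.699) [heading=15, draw]
FD 11.9: (26.177,-0.699) -> (37.671,2.381) [heading=15, draw]
PD: pen down
PU: pen up
FD 6.2: (37.671,2.381) -> (43.66,3.986) [heading=15, move]
Final: pos=(43.66,3.986), heading=15, 4 segment(s) drawn

Start position: (0, 0)
Final position: (43.66, 3.986)
Distance = 43.841; >= 1e-6 -> NOT closed

Answer: no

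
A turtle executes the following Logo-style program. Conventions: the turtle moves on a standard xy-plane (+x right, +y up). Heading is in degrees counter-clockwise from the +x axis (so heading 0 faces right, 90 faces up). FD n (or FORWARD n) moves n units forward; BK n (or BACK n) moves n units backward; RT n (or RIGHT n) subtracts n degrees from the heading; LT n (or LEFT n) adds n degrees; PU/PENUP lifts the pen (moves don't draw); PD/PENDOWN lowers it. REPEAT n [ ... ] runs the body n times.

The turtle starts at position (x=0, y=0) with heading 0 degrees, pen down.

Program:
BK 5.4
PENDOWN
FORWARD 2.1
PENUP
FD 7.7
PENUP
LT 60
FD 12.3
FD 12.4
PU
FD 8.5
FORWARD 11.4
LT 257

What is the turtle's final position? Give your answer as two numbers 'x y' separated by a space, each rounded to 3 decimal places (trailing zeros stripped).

Answer: 26.7 38.625

Derivation:
Executing turtle program step by step:
Start: pos=(0,0), heading=0, pen down
BK 5.4: (0,0) -> (-5.4,0) [heading=0, draw]
PD: pen down
FD 2.1: (-5.4,0) -> (-3.3,0) [heading=0, draw]
PU: pen up
FD 7.7: (-3.3,0) -> (4.4,0) [heading=0, move]
PU: pen up
LT 60: heading 0 -> 60
FD 12.3: (4.4,0) -> (10.55,10.652) [heading=60, move]
FD 12.4: (10.55,10.652) -> (16.75,21.391) [heading=60, move]
PU: pen up
FD 8.5: (16.75,21.391) -> (21,28.752) [heading=60, move]
FD 11.4: (21,28.752) -> (26.7,38.625) [heading=60, move]
LT 257: heading 60 -> 317
Final: pos=(26.7,38.625), heading=317, 2 segment(s) drawn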